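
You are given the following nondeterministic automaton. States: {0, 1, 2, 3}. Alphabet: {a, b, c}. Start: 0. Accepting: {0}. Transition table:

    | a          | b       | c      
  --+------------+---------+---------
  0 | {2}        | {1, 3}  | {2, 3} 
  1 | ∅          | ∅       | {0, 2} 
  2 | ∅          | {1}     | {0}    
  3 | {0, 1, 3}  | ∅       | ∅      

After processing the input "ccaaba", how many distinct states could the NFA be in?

0

Start in {0}.
Read 'c': {0} → {2, 3}.
Read 'c': {2, 3} → {0}.
Read 'a': {0} → {2}.
Read 'a': {2} → ∅.
The set is empty and remains empty for the remaining 2 symbols.
That set has 0 states.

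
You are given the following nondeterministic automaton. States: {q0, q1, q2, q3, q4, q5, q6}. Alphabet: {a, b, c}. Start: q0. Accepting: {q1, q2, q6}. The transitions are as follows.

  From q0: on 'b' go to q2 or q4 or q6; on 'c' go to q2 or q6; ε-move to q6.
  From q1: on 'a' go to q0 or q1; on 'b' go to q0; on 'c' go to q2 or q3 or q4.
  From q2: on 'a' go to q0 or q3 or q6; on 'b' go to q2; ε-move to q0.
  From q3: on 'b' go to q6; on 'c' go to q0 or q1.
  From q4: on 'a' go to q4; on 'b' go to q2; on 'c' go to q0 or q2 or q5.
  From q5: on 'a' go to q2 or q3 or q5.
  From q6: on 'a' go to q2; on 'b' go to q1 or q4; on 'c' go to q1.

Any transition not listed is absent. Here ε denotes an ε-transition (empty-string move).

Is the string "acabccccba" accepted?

Yes

Start: ε-closure({q0}) = {q0, q6}.
Read 'a': {q0, q6} → {q0, q2, q6}.
Read 'c': {q0, q2, q6} → {q0, q1, q2, q6}.
Read 'a': {q0, q1, q2, q6} → {q0, q1, q2, q3, q6}.
Read 'b': {q0, q1, q2, q3, q6} → {q0, q1, q2, q4, q6}.
Read 'c': {q0, q1, q2, q4, q6} → {q0, q1, q2, q3, q4, q5, q6}.
Read 'c': {q0, q1, q2, q3, q4, q5, q6} → {q0, q1, q2, q3, q4, q5, q6}.
Read 'c': {q0, q1, q2, q3, q4, q5, q6} → {q0, q1, q2, q3, q4, q5, q6}.
Read 'c': {q0, q1, q2, q3, q4, q5, q6} → {q0, q1, q2, q3, q4, q5, q6}.
Read 'b': {q0, q1, q2, q3, q4, q5, q6} → {q0, q1, q2, q4, q6}.
Read 'a': {q0, q1, q2, q4, q6} → {q0, q1, q2, q3, q4, q6}.
The final set {q0, q1, q2, q3, q4, q6} contains the accepting states q1, q2, q6.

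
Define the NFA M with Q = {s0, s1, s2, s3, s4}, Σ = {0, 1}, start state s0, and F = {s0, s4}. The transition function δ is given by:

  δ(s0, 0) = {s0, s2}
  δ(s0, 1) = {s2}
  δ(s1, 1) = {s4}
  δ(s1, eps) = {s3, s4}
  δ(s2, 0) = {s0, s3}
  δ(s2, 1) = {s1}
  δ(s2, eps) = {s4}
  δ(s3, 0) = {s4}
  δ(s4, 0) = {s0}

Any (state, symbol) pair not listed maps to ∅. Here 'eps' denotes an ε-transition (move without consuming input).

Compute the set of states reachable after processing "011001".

Start in {s0}.
Read '0': s0→{s0, s2}; union {s0, s2}; ε-closure = {s0, s2, s4}.
Read '1': s0→{s2}, s2→{s1}, s4→∅; union {s1, s2}; ε-closure = {s1, s2, s3, s4}.
Read '1': s1→{s4}, s2→{s1}, s3→∅, s4→∅; union {s1, s4}; ε-closure = {s1, s3, s4}.
Read '0': s1→∅, s3→{s4}, s4→{s0}; now {s0, s4}.
Read '0': s0→{s0, s2}, s4→{s0}; union {s0, s2}; ε-closure = {s0, s2, s4}.
Read '1': s0→{s2}, s2→{s1}, s4→∅; union {s1, s2}; ε-closure = {s1, s2, s3, s4}.

{s1, s2, s3, s4}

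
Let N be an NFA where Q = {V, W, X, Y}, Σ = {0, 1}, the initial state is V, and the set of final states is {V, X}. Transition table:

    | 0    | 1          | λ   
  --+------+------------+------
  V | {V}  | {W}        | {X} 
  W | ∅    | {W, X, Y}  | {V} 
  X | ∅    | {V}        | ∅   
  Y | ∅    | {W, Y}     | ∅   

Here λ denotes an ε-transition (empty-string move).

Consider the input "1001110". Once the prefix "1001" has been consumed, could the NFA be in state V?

Yes

Start: ε-closure({V}) = {V, X}.
Read '1': {V, X} → {V, W, X}.
Read '0': {V, W, X} → {V, X}.
Read '0': {V, X} → {V, X}.
Read '1': {V, X} → {V, W, X}.
State V is in {V, W, X}.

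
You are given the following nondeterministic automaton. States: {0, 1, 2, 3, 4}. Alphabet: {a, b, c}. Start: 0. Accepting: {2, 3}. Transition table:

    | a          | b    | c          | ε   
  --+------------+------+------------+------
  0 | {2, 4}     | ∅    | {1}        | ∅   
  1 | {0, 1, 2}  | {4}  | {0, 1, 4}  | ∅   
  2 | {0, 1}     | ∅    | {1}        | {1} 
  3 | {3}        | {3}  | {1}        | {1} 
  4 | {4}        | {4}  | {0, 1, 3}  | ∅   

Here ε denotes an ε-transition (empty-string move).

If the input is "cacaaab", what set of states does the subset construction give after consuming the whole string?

Start in {0}.
Read 'c': 0→{1}; now {1}.
Read 'a': 1→{0, 1, 2}; now {0, 1, 2}.
Read 'c': 0→{1}, 1→{0, 1, 4}, 2→{1}; now {0, 1, 4}.
Read 'a': 0→{2, 4}, 1→{0, 1, 2}, 4→{4}; now {0, 1, 2, 4}.
Read 'a': 0→{2, 4}, 1→{0, 1, 2}, 2→{0, 1}, 4→{4}; now {0, 1, 2, 4}.
Read 'a': 0→{2, 4}, 1→{0, 1, 2}, 2→{0, 1}, 4→{4}; now {0, 1, 2, 4}.
Read 'b': 0→∅, 1→{4}, 2→∅, 4→{4}; now {4}.

{4}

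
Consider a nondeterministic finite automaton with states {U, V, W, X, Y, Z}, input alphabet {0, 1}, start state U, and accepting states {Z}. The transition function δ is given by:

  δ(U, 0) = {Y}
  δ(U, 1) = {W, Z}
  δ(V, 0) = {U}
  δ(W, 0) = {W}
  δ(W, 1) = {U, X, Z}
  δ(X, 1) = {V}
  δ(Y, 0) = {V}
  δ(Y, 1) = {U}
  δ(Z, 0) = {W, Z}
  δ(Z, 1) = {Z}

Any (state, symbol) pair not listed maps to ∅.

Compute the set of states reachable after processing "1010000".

Start in {U}.
Read '1': U→{W, Z}; now {W, Z}.
Read '0': W→{W}, Z→{W, Z}; now {W, Z}.
Read '1': W→{U, X, Z}, Z→{Z}; now {U, X, Z}.
Read '0': U→{Y}, X→∅, Z→{W, Z}; now {W, Y, Z}.
Read '0': W→{W}, Y→{V}, Z→{W, Z}; now {V, W, Z}.
Read '0': V→{U}, W→{W}, Z→{W, Z}; now {U, W, Z}.
Read '0': U→{Y}, W→{W}, Z→{W, Z}; now {W, Y, Z}.

{W, Y, Z}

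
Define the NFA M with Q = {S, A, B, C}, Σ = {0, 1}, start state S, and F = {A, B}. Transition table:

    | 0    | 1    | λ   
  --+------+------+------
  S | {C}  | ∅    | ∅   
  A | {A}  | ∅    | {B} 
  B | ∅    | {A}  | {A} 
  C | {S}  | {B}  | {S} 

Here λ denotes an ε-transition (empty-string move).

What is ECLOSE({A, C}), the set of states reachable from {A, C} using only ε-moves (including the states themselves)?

{S, A, B, C}

Begin with {A, C}.
ε-move A → B; add B.
ε-move C → S; add S.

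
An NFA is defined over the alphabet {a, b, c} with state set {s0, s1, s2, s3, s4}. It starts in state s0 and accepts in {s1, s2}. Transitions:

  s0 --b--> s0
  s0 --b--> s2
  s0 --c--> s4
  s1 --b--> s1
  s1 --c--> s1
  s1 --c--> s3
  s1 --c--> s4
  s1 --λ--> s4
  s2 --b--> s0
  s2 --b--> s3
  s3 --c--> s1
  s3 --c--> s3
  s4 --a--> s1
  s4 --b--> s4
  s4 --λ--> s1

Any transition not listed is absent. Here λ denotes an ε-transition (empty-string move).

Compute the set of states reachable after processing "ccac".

{s1, s3, s4}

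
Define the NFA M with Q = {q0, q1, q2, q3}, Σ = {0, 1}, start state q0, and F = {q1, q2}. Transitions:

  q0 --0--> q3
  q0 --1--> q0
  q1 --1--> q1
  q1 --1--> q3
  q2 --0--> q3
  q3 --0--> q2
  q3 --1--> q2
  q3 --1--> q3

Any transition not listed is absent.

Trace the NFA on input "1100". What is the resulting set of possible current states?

{q2}

Start in {q0}.
Read '1': q0→{q0}; now {q0}.
Read '1': q0→{q0}; now {q0}.
Read '0': q0→{q3}; now {q3}.
Read '0': q3→{q2}; now {q2}.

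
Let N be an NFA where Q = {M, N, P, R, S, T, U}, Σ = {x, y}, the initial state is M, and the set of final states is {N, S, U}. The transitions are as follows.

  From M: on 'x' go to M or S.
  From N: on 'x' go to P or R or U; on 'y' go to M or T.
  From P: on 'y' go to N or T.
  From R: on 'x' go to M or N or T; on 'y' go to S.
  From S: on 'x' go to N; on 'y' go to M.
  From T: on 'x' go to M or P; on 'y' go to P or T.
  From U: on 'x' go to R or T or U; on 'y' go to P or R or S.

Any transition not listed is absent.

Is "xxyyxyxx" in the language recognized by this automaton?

Yes

Start in {M}.
Read 'x': {M} → {M, S}.
Read 'x': {M, S} → {M, N, S}.
Read 'y': {M, N, S} → {M, T}.
Read 'y': {M, T} → {P, T}.
Read 'x': {P, T} → {M, P}.
Read 'y': {M, P} → {N, T}.
Read 'x': {N, T} → {M, P, R, U}.
Read 'x': {M, P, R, U} → {M, N, R, S, T, U}.
The final set {M, N, R, S, T, U} contains the accepting states N, S, U.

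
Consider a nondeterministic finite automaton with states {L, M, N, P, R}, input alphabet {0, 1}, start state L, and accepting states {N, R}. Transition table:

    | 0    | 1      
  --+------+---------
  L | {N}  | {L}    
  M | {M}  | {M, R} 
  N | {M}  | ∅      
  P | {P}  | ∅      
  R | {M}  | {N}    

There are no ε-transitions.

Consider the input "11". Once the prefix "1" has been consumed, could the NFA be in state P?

No

Start in {L}.
Read '1': L→{L}; now {L}.
State P is not in {L}.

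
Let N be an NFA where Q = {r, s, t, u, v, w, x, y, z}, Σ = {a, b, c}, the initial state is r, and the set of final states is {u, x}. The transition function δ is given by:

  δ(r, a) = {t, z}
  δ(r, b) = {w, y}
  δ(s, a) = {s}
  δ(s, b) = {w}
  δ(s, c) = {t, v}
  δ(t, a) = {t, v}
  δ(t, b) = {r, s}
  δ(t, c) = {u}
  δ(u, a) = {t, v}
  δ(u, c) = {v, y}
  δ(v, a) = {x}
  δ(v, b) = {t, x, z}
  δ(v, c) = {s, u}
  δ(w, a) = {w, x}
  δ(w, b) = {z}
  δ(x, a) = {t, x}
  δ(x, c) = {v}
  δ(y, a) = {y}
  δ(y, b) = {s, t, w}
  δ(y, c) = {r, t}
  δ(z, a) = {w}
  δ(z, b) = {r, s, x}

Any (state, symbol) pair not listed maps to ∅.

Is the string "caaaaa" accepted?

Start in {r}.
Read 'c': {r} → ∅.
The set is empty and remains empty for the remaining 5 symbols.
The final set ∅ contains no accepting state.

No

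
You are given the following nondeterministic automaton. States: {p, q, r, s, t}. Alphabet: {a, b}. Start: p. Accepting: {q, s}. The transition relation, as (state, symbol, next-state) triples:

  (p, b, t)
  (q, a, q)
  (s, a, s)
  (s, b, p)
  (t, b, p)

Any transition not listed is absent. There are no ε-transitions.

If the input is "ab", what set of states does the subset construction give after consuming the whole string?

Start in {p}.
Read 'a': p→∅; now ∅.
The set is empty and remains empty for the remaining 1 symbol.

∅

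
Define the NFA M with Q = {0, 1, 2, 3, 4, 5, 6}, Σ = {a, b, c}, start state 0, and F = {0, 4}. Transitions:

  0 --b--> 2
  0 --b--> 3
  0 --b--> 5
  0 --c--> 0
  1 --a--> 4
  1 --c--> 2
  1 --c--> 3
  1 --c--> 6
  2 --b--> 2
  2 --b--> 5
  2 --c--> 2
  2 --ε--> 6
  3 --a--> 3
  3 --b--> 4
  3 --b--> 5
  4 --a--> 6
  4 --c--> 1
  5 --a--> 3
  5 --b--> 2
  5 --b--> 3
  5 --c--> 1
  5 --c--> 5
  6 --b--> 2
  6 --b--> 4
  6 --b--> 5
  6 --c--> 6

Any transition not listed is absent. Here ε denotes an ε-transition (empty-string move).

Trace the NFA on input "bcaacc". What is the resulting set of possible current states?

{6}

Start in {0}.
Read 'b': {0} → {2, 3, 5, 6}.
Read 'c': {2, 3, 5, 6} → {1, 2, 5, 6}.
Read 'a': {1, 2, 5, 6} → {3, 4}.
Read 'a': {3, 4} → {3, 6}.
Read 'c': {3, 6} → {6}.
Read 'c': {6} → {6}.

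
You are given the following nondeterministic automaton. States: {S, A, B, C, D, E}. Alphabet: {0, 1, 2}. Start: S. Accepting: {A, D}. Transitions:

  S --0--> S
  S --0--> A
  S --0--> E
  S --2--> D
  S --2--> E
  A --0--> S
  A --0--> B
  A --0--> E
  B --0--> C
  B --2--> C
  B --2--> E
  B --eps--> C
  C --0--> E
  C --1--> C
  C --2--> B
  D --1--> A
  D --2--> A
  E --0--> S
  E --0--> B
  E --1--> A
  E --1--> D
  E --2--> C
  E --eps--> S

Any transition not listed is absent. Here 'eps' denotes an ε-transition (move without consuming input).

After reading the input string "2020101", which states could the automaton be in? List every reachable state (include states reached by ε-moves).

Start in {S}.
Read '2': {S} → {S, D, E}.
Read '0': {S, D, E} → {S, A, B, C, E}.
Read '2': {S, A, B, C, E} → {S, B, C, D, E}.
Read '0': {S, B, C, D, E} → {S, A, B, C, E}.
Read '1': {S, A, B, C, E} → {A, C, D}.
Read '0': {A, C, D} → {S, B, C, E}.
Read '1': {S, B, C, E} → {A, C, D}.

{A, C, D}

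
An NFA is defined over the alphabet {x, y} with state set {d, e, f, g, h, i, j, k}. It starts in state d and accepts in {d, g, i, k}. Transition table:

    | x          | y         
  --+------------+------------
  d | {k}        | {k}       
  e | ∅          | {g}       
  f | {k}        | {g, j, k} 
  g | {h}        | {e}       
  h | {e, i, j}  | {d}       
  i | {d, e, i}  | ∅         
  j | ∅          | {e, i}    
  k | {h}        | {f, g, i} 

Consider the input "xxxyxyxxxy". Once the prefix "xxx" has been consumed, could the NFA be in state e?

Yes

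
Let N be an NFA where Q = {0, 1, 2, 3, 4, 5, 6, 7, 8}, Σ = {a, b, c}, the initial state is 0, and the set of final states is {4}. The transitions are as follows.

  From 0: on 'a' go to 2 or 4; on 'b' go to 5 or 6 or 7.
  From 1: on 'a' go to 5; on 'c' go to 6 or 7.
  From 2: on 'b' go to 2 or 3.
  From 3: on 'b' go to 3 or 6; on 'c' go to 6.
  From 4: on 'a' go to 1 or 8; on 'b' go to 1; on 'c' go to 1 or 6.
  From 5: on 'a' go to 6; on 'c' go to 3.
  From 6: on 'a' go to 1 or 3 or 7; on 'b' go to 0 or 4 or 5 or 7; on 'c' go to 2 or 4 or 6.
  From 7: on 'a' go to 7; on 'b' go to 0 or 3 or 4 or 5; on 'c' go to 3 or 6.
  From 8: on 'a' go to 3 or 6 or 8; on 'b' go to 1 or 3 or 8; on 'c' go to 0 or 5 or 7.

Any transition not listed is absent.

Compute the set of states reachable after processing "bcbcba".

Start in {0}.
Read 'b': 0→{5, 6, 7}; now {5, 6, 7}.
Read 'c': 5→{3}, 6→{2, 4, 6}, 7→{3, 6}; now {2, 3, 4, 6}.
Read 'b': 2→{2, 3}, 3→{3, 6}, 4→{1}, 6→{0, 4, 5, 7}; now {0, 1, 2, 3, 4, 5, 6, 7}.
Read 'c': 0→∅, 1→{6, 7}, 2→∅, 3→{6}, 4→{1, 6}, 5→{3}, 6→{2, 4, 6}, 7→{3, 6}; now {1, 2, 3, 4, 6, 7}.
Read 'b': 1→∅, 2→{2, 3}, 3→{3, 6}, 4→{1}, 6→{0, 4, 5, 7}, 7→{0, 3, 4, 5}; now {0, 1, 2, 3, 4, 5, 6, 7}.
Read 'a': 0→{2, 4}, 1→{5}, 2→∅, 3→∅, 4→{1, 8}, 5→{6}, 6→{1, 3, 7}, 7→{7}; now {1, 2, 3, 4, 5, 6, 7, 8}.

{1, 2, 3, 4, 5, 6, 7, 8}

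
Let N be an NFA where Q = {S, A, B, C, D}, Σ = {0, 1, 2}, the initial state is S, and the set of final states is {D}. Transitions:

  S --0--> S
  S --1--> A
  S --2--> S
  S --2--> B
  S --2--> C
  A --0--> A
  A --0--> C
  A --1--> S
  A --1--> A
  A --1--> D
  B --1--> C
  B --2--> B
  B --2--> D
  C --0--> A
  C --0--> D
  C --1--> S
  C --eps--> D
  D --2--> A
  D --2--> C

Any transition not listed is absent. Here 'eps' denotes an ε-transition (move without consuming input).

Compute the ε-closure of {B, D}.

Begin with {B, D}.
No ε-moves leave this set, so the closure equals the set itself.

{B, D}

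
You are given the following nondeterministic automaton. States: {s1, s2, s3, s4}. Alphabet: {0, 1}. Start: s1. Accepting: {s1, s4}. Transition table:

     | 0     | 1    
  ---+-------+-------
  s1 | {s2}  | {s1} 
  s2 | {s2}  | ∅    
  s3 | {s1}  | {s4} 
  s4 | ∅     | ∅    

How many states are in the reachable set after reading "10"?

Start in {s1}.
Read '1': s1→{s1}; now {s1}.
Read '0': s1→{s2}; now {s2}.
That set has 1 state.

1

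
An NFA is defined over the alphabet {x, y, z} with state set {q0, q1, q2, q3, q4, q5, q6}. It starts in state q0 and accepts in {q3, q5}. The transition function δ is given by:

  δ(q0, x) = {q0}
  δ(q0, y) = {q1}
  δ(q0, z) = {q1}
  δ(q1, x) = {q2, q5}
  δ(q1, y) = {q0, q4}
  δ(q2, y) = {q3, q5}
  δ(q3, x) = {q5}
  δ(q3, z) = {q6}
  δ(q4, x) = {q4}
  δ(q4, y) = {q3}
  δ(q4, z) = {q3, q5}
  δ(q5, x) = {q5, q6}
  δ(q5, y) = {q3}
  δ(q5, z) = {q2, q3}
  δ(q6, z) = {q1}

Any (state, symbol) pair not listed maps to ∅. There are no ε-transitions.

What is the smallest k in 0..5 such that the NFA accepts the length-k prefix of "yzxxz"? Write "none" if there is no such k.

none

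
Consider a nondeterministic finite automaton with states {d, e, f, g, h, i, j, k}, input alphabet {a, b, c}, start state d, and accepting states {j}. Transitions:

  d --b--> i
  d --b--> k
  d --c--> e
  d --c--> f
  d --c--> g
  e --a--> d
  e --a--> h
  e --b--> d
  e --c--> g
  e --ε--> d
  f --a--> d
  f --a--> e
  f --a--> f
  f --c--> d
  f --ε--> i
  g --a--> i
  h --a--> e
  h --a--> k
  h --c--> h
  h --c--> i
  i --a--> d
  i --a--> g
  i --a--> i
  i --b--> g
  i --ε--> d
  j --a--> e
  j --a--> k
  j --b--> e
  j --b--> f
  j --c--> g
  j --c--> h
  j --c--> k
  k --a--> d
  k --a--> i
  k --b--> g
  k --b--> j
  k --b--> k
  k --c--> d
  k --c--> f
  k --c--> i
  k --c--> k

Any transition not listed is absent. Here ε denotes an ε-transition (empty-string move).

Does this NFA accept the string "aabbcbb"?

No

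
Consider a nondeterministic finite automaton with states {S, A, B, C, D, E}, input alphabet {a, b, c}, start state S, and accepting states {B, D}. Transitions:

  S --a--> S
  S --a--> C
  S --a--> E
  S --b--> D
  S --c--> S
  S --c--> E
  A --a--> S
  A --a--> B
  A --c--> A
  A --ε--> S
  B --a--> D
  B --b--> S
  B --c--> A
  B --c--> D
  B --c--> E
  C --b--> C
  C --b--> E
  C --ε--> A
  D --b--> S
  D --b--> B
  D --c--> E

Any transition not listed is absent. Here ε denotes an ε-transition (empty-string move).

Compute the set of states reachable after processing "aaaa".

{S, A, B, C, D, E}

Start in {S}.
Read 'a': S→{S, C, E}; union {S, C, E}; ε-closure = {S, A, C, E}.
Read 'a': S→{S, C, E}, A→{S, B}, C→∅, E→∅; union {S, B, C, E}; ε-closure = {S, A, B, C, E}.
Read 'a': S→{S, C, E}, A→{S, B}, B→{D}, C→∅, E→∅; union {S, B, C, D, E}; ε-closure = {S, A, B, C, D, E}.
Read 'a': S→{S, C, E}, A→{S, B}, B→{D}, C→∅, D→∅, E→∅; union {S, B, C, D, E}; ε-closure = {S, A, B, C, D, E}.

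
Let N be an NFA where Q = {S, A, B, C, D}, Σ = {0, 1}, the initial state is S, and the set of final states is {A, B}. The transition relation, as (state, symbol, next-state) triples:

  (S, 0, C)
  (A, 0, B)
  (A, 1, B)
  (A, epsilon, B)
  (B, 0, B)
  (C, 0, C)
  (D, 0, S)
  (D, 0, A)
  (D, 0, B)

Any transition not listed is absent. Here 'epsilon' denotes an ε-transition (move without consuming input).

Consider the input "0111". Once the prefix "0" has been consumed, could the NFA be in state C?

Start in {S}.
Read '0': {S} → {C}.
State C is in {C}.

Yes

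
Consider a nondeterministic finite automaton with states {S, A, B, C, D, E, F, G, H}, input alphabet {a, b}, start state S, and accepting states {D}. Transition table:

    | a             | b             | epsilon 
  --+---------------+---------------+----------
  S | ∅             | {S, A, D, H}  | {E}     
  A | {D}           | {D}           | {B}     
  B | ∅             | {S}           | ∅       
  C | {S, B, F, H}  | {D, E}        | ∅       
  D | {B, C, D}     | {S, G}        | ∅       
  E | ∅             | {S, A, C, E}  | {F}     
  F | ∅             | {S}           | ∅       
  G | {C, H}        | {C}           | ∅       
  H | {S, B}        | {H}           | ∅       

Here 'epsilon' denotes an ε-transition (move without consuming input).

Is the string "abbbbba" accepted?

Start: ε-closure({S}) = {S, E, F}.
Read 'a': S→∅, E→∅, F→∅; now ∅.
The set is empty and remains empty for the remaining 6 symbols.
The final set ∅ contains no accepting state.

No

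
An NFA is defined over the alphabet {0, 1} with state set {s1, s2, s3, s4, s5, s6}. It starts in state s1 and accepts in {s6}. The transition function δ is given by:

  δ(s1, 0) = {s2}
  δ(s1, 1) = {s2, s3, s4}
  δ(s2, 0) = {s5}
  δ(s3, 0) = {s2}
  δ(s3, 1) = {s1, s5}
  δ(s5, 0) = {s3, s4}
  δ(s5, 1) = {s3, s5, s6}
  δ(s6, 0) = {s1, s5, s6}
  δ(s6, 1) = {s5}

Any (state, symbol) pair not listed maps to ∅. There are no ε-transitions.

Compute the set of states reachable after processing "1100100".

Start in {s1}.
Read '1': {s1} → {s2, s3, s4}.
Read '1': {s2, s3, s4} → {s1, s5}.
Read '0': {s1, s5} → {s2, s3, s4}.
Read '0': {s2, s3, s4} → {s2, s5}.
Read '1': {s2, s5} → {s3, s5, s6}.
Read '0': {s3, s5, s6} → {s1, s2, s3, s4, s5, s6}.
Read '0': {s1, s2, s3, s4, s5, s6} → {s1, s2, s3, s4, s5, s6}.

{s1, s2, s3, s4, s5, s6}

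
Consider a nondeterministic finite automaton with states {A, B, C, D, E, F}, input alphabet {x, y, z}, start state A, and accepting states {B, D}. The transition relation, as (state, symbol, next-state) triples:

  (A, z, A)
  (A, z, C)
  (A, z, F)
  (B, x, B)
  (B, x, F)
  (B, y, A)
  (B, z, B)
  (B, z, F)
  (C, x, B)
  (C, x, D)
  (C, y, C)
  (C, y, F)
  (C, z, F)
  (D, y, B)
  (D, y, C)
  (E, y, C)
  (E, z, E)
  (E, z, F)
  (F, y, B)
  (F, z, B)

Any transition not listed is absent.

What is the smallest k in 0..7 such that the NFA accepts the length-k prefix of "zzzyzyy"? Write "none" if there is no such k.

Start in {A}.
Read 'z': {A} → {A, C, F}.
Read 'z': {A, C, F} → {A, B, C, F}.
None of the earlier sets intersect F, but {A, B, C, F} does.

2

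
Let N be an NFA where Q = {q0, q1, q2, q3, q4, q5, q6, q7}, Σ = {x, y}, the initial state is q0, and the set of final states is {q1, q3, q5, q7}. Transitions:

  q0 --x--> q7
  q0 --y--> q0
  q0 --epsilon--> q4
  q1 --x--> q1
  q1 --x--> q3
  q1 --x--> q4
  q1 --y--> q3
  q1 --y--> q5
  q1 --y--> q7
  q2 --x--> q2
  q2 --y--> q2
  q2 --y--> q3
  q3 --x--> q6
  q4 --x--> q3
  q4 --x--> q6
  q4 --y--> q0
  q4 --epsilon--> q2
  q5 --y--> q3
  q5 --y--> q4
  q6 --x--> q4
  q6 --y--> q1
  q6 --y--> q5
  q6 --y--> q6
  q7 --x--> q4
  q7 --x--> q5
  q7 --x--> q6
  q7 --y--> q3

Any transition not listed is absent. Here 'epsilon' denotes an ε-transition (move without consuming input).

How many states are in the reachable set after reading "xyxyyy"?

Start: ε-closure({q0}) = {q0, q2, q4}.
Read 'x': {q0, q2, q4} → {q2, q3, q6, q7}.
Read 'y': {q2, q3, q6, q7} → {q1, q2, q3, q5, q6}.
Read 'x': {q1, q2, q3, q5, q6} → {q1, q2, q3, q4, q6}.
Read 'y': {q1, q2, q3, q4, q6} → {q0, q1, q2, q3, q4, q5, q6, q7}.
Read 'y': {q0, q1, q2, q3, q4, q5, q6, q7} → {q0, q1, q2, q3, q4, q5, q6, q7}.
Read 'y': {q0, q1, q2, q3, q4, q5, q6, q7} → {q0, q1, q2, q3, q4, q5, q6, q7}.
That set has 8 states.

8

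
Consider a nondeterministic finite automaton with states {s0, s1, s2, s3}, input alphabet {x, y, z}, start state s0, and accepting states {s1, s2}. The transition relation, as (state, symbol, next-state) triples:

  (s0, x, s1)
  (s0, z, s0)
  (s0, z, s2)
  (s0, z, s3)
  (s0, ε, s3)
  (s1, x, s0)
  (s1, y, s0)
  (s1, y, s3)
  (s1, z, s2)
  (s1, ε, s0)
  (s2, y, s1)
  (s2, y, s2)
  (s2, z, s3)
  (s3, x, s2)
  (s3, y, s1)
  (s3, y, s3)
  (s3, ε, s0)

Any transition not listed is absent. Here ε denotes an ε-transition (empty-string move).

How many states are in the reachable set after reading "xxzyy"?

Start: ε-closure({s0}) = {s0, s3}.
Read 'x': {s0, s3} → {s0, s1, s2, s3}.
Read 'x': {s0, s1, s2, s3} → {s0, s1, s2, s3}.
Read 'z': {s0, s1, s2, s3} → {s0, s2, s3}.
Read 'y': {s0, s2, s3} → {s0, s1, s2, s3}.
Read 'y': {s0, s1, s2, s3} → {s0, s1, s2, s3}.
That set has 4 states.

4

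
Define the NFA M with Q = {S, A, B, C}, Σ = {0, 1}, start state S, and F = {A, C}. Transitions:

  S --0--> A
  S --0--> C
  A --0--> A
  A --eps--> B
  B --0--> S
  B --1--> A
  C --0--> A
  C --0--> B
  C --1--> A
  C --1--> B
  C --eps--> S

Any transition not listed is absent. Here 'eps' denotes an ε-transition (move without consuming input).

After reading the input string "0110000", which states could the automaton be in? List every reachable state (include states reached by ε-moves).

Start in {S}.
Read '0': {S} → {S, A, B, C}.
Read '1': {S, A, B, C} → {A, B}.
Read '1': {A, B} → {A, B}.
Read '0': {A, B} → {S, A, B}.
Read '0': {S, A, B} → {S, A, B, C}.
Read '0': {S, A, B, C} → {S, A, B, C}.
Read '0': {S, A, B, C} → {S, A, B, C}.

{S, A, B, C}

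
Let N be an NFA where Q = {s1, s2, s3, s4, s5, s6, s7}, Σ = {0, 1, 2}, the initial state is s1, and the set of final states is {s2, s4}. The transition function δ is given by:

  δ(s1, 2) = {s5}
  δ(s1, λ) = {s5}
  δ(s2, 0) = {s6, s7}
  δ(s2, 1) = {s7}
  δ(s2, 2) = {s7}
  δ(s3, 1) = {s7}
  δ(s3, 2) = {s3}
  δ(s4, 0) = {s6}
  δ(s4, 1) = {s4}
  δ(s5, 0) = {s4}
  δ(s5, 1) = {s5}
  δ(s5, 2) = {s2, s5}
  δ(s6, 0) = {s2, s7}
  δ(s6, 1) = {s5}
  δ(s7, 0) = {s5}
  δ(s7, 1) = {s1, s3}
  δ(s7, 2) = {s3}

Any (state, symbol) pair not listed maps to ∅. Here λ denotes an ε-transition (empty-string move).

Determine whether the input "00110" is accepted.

Yes

Start: ε-closure({s1}) = {s1, s5}.
Read '0': {s1, s5} → {s4}.
Read '0': {s4} → {s6}.
Read '1': {s6} → {s5}.
Read '1': {s5} → {s5}.
Read '0': {s5} → {s4}.
The final set {s4} contains the accepting state s4.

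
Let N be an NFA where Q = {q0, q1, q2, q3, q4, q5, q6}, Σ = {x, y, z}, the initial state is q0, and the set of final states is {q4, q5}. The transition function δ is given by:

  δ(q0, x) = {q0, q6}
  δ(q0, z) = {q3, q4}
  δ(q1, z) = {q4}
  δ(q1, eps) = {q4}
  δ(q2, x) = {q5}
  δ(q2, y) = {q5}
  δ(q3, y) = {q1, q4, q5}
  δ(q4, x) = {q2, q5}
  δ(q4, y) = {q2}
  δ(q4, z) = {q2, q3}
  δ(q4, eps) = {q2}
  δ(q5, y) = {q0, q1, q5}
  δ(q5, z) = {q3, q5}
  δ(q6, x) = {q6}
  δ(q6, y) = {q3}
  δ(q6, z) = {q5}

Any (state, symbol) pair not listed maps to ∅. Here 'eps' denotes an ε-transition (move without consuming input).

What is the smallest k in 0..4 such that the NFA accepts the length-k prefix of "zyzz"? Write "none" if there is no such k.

1

Start in {q0}.
Read 'z': {q0} → {q2, q3, q4}.
None of the earlier sets intersect F, but {q2, q3, q4} does.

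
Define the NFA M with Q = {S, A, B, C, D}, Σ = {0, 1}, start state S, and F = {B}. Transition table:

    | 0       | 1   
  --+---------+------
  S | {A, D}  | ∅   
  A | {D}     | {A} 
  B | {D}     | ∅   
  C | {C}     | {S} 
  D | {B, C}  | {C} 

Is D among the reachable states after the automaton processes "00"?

Yes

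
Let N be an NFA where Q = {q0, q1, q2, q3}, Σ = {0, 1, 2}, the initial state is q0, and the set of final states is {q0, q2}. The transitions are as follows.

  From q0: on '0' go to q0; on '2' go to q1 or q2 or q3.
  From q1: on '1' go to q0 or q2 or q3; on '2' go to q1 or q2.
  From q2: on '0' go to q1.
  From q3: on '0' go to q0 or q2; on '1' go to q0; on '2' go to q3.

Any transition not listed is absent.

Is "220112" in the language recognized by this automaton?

Yes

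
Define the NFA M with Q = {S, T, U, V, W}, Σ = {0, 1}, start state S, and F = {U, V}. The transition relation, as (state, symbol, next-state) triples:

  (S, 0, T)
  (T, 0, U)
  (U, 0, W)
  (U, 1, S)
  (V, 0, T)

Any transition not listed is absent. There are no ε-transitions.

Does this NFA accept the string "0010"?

Start in {S}.
Read '0': S→{T}; now {T}.
Read '0': T→{U}; now {U}.
Read '1': U→{S}; now {S}.
Read '0': S→{T}; now {T}.
The final set {T} contains no accepting state.

No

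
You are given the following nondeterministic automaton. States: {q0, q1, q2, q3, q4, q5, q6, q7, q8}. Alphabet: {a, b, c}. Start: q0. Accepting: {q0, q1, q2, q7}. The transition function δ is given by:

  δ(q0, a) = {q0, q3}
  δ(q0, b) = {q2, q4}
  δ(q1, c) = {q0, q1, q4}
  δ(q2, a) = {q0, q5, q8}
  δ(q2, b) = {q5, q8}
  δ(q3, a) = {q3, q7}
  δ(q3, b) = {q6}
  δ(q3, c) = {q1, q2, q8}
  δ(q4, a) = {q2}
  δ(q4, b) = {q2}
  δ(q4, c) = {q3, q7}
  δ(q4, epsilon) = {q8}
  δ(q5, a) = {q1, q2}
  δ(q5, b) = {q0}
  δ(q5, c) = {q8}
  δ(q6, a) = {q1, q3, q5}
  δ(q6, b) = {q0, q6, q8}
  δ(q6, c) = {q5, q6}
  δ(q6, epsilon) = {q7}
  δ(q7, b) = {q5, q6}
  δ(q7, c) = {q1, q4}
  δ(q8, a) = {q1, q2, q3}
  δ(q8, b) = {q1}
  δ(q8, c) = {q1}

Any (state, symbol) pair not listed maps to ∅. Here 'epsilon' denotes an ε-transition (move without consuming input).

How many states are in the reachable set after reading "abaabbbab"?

Start in {q0}.
Read 'a': {q0} → {q0, q3}.
Read 'b': {q0, q3} → {q2, q4, q6, q7, q8}.
Read 'a': {q2, q4, q6, q7, q8} → {q0, q1, q2, q3, q5, q8}.
Read 'a': {q0, q1, q2, q3, q5, q8} → {q0, q1, q2, q3, q5, q7, q8}.
Read 'b': {q0, q1, q2, q3, q5, q7, q8} → {q0, q1, q2, q4, q5, q6, q7, q8}.
Read 'b': {q0, q1, q2, q4, q5, q6, q7, q8} → {q0, q1, q2, q4, q5, q6, q7, q8}.
Read 'b': {q0, q1, q2, q4, q5, q6, q7, q8} → {q0, q1, q2, q4, q5, q6, q7, q8}.
Read 'a': {q0, q1, q2, q4, q5, q6, q7, q8} → {q0, q1, q2, q3, q5, q8}.
Read 'b': {q0, q1, q2, q3, q5, q8} → {q0, q1, q2, q4, q5, q6, q7, q8}.
That set has 8 states.

8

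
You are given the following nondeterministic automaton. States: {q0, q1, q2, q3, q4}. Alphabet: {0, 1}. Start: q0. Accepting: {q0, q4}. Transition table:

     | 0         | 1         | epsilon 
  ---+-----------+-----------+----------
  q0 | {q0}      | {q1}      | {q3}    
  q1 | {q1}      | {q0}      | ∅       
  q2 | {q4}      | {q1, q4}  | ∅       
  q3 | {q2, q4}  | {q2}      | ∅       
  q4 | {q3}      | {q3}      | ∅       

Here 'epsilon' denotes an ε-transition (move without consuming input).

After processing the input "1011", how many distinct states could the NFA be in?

Start: ε-closure({q0}) = {q0, q3}.
Read '1': {q0, q3} → {q1, q2}.
Read '0': {q1, q2} → {q1, q4}.
Read '1': {q1, q4} → {q0, q3}.
Read '1': {q0, q3} → {q1, q2}.
That set has 2 states.

2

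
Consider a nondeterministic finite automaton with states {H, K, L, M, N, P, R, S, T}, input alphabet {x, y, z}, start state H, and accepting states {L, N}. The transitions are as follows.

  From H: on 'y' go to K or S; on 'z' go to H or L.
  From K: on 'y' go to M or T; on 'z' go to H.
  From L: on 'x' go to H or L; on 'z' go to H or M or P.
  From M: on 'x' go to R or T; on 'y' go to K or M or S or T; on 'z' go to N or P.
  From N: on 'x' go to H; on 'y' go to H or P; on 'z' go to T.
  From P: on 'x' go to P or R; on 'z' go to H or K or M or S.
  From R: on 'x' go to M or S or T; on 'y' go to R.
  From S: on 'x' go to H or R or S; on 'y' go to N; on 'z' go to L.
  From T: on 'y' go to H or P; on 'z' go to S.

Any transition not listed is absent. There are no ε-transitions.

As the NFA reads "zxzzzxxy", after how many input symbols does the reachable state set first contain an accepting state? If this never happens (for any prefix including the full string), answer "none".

1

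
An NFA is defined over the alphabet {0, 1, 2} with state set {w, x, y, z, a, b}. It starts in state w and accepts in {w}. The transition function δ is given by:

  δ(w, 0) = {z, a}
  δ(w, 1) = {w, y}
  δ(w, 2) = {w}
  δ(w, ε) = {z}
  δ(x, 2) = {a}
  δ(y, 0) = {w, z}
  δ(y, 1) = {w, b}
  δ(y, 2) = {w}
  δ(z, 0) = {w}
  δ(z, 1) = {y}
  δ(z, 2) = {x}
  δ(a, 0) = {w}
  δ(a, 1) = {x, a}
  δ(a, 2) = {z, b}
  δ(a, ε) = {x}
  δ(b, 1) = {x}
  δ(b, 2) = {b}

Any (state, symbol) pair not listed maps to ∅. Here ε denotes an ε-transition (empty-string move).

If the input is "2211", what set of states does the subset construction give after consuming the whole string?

Start: ε-closure({w}) = {w, z}.
Read '2': w→{w}, z→{x}; union {w, x}; ε-closure = {w, x, z}.
Read '2': w→{w}, x→{a}, z→{x}; union {w, x, a}; ε-closure = {w, x, z, a}.
Read '1': w→{w, y}, x→∅, z→{y}, a→{x, a}; union {w, x, y, a}; ε-closure = {w, x, y, z, a}.
Read '1': w→{w, y}, x→∅, y→{w, b}, z→{y}, a→{x, a}; union {w, x, y, a, b}; ε-closure = {w, x, y, z, a, b}.

{w, x, y, z, a, b}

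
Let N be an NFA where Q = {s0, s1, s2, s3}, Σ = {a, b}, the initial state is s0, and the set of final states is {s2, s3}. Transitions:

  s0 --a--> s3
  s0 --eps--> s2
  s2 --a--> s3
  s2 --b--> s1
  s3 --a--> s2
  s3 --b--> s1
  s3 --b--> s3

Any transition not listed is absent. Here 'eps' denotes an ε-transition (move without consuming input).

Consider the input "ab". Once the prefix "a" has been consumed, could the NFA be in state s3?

Start: ε-closure({s0}) = {s0, s2}.
Read 'a': s0→{s3}, s2→{s3}; now {s3}.
State s3 is in {s3}.

Yes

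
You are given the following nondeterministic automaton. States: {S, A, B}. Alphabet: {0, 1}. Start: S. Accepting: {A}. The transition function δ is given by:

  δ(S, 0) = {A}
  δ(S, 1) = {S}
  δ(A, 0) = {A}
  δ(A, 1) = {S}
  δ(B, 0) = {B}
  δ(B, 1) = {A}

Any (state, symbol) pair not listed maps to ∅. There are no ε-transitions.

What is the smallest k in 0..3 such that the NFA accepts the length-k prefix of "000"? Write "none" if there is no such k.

1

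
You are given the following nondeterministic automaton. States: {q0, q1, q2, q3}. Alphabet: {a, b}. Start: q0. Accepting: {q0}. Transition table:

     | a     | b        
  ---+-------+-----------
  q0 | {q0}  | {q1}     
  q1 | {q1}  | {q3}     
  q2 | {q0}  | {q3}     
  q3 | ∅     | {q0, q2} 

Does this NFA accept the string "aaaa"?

Start in {q0}.
Read 'a': q0→{q0}; now {q0}.
Read 'a': q0→{q0}; now {q0}.
Read 'a': q0→{q0}; now {q0}.
Read 'a': q0→{q0}; now {q0}.
The final set {q0} contains the accepting state q0.

Yes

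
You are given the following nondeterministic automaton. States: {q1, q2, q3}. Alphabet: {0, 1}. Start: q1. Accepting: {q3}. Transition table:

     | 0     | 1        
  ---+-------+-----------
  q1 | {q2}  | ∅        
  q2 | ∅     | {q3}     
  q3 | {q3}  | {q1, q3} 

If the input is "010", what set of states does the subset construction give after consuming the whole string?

{q3}

Start in {q1}.
Read '0': q1→{q2}; now {q2}.
Read '1': q2→{q3}; now {q3}.
Read '0': q3→{q3}; now {q3}.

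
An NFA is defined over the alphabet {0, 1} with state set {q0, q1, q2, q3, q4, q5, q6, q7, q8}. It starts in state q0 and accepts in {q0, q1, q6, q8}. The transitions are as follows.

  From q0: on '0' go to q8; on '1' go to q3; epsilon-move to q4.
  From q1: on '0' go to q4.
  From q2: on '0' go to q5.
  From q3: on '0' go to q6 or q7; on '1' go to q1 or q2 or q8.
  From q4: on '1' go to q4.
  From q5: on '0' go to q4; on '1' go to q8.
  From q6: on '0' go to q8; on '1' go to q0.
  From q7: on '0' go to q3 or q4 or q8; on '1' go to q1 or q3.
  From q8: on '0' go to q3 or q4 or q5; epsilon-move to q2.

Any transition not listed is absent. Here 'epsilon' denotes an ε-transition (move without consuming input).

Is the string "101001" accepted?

Start: ε-closure({q0}) = {q0, q4}.
Read '1': {q0, q4} → {q3, q4}.
Read '0': {q3, q4} → {q6, q7}.
Read '1': {q6, q7} → {q0, q1, q3, q4}.
Read '0': {q0, q1, q3, q4} → {q2, q4, q6, q7, q8}.
Read '0': {q2, q4, q6, q7, q8} → {q2, q3, q4, q5, q8}.
Read '1': {q2, q3, q4, q5, q8} → {q1, q2, q4, q8}.
The final set {q1, q2, q4, q8} contains the accepting states q1, q8.

Yes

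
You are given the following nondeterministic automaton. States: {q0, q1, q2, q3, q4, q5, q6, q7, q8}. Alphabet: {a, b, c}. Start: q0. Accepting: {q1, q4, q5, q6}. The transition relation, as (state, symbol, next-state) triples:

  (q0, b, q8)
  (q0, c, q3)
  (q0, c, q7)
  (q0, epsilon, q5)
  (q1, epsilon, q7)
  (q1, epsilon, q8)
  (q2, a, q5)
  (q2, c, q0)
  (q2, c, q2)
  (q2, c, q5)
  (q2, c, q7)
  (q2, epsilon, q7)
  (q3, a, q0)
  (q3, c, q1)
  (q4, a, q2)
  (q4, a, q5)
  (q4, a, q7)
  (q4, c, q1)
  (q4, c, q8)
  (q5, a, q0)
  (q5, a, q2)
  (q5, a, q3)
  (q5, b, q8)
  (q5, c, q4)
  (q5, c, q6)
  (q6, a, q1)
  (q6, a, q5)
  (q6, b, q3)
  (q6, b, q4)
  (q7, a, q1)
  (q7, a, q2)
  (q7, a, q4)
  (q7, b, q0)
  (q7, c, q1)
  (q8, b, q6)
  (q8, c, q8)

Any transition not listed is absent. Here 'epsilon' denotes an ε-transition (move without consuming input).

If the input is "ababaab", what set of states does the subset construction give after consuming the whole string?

{q0, q5, q6, q8}

Start: ε-closure({q0}) = {q0, q5}.
Read 'a': q0→∅, q5→{q0, q2, q3}; union {q0, q2, q3}; ε-closure = {q0, q2, q3, q5, q7}.
Read 'b': q0→{q8}, q2→∅, q3→∅, q5→{q8}, q7→{q0}; union {q0, q8}; ε-closure = {q0, q5, q8}.
Read 'a': q0→∅, q5→{q0, q2, q3}, q8→∅; union {q0, q2, q3}; ε-closure = {q0, q2, q3, q5, q7}.
Read 'b': q0→{q8}, q2→∅, q3→∅, q5→{q8}, q7→{q0}; union {q0, q8}; ε-closure = {q0, q5, q8}.
Read 'a': q0→∅, q5→{q0, q2, q3}, q8→∅; union {q0, q2, q3}; ε-closure = {q0, q2, q3, q5, q7}.
Read 'a': q0→∅, q2→{q5}, q3→{q0}, q5→{q0, q2, q3}, q7→{q1, q2, q4}; union {q0, q1, q2, q3, q4, q5}; ε-closure = {q0, q1, q2, q3, q4, q5, q7, q8}.
Read 'b': q0→{q8}, q1→∅, q2→∅, q3→∅, q4→∅, q5→{q8}, q7→{q0}, q8→{q6}; union {q0, q6, q8}; ε-closure = {q0, q5, q6, q8}.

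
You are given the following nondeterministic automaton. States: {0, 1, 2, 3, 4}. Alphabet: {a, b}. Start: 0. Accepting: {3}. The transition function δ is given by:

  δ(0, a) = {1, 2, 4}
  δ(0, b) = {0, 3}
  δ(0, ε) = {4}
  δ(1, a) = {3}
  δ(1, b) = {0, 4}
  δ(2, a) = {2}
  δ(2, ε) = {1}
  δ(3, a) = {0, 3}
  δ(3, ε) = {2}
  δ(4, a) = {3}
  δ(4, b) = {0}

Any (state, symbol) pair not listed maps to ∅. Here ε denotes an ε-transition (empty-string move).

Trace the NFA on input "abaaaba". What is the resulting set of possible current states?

Start: ε-closure({0}) = {0, 4}.
Read 'a': 0→{1, 2, 4}, 4→{3}; now {1, 2, 3, 4}.
Read 'b': 1→{0, 4}, 2→∅, 3→∅, 4→{0}; now {0, 4}.
Read 'a': 0→{1, 2, 4}, 4→{3}; now {1, 2, 3, 4}.
Read 'a': 1→{3}, 2→{2}, 3→{0, 3}, 4→{3}; union {0, 2, 3}; ε-closure = {0, 1, 2, 3, 4}.
Read 'a': 0→{1, 2, 4}, 1→{3}, 2→{2}, 3→{0, 3}, 4→{3}; now {0, 1, 2, 3, 4}.
Read 'b': 0→{0, 3}, 1→{0, 4}, 2→∅, 3→∅, 4→{0}; union {0, 3, 4}; ε-closure = {0, 1, 2, 3, 4}.
Read 'a': 0→{1, 2, 4}, 1→{3}, 2→{2}, 3→{0, 3}, 4→{3}; now {0, 1, 2, 3, 4}.

{0, 1, 2, 3, 4}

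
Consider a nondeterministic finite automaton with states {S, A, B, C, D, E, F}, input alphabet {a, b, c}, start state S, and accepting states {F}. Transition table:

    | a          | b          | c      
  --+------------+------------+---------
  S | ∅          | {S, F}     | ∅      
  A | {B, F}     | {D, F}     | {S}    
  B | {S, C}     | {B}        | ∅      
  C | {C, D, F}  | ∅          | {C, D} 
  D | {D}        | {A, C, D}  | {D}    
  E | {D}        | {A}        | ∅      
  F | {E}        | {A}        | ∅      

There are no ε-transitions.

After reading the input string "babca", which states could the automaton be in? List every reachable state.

Start in {S}.
Read 'b': S→{S, F}; now {S, F}.
Read 'a': S→∅, F→{E}; now {E}.
Read 'b': E→{A}; now {A}.
Read 'c': A→{S}; now {S}.
Read 'a': S→∅; now ∅.

∅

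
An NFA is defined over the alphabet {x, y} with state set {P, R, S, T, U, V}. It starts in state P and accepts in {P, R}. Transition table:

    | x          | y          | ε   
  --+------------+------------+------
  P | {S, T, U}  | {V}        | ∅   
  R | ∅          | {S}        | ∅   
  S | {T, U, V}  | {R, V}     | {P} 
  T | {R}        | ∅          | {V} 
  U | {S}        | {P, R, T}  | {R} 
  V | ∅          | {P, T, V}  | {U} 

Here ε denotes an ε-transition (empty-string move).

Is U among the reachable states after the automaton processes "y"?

Yes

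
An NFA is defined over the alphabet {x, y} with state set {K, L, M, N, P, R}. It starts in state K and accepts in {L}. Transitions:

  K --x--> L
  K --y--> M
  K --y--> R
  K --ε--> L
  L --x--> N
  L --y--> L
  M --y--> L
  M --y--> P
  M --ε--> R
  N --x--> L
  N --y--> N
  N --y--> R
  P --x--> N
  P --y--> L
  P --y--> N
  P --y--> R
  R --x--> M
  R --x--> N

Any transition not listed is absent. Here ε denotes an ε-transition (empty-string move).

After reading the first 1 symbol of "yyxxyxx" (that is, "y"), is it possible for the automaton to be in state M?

Start: ε-closure({K}) = {K, L}.
Read 'y': K→{M, R}, L→{L}; now {L, M, R}.
State M is in {L, M, R}.

Yes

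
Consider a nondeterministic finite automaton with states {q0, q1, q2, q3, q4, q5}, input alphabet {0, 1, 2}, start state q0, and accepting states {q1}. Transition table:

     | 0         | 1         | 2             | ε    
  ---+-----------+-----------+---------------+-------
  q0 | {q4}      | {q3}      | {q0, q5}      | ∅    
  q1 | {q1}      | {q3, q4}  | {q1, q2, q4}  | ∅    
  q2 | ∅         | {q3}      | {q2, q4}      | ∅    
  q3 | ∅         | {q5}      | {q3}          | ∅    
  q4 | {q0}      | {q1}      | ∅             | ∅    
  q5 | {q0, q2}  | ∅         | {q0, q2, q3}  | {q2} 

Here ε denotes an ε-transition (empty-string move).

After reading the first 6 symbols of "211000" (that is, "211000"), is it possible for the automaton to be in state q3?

Start in {q0}.
Read '2': {q0} → {q0, q2, q5}.
Read '1': {q0, q2, q5} → {q3}.
Read '1': {q3} → {q2, q5}.
Read '0': {q2, q5} → {q0, q2}.
Read '0': {q0, q2} → {q4}.
Read '0': {q4} → {q0}.
State q3 is not in {q0}.

No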